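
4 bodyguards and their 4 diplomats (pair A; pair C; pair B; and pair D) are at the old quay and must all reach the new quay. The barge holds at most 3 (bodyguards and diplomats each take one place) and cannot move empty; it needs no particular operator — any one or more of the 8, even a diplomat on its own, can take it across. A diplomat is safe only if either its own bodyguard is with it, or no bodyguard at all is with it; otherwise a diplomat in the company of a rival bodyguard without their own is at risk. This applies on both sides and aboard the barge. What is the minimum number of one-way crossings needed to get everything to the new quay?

Counting alone: each trip to the new quay takes at most 3 across and each return brings at least 1 back, so after t trips out (and t−1 returns) at most 3t − (t−1) of the 8 are across; that first reaches 8 at t = 4, so at least 7 crossings are needed.
The safety rule pushes this higher. Following every safe sequence of crossings, the most of the 8 that can be at the new quay as the barge arrives there on crossing 7 is 7 — never all 8.
So no plan with fewer than 9 crossings exists, and this one achieves 9:
1. bodyguard A and diplomat A cross → the new quay.
2. bodyguard A crosses ← the old quay.
3. bodyguard A, bodyguard C, and diplomat C cross → the new quay.
4. bodyguard A and diplomat A cross ← the old quay.
5. bodyguard A, bodyguard B, and bodyguard D cross → the new quay.
6. diplomat C crosses ← the old quay.
7. diplomat A and diplomat C cross → the new quay.
8. diplomat A crosses ← the old quay.
9. diplomat A, diplomat B, and diplomat D cross → the new quay.

9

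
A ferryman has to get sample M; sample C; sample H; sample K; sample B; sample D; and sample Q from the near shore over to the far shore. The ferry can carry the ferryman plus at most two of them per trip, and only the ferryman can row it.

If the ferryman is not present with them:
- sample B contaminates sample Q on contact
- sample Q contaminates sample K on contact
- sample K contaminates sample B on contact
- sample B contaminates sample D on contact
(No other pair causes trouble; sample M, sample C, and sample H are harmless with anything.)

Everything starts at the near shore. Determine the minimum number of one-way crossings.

11

Counting alone: the ferryman can take at most 2 across per trip to the far shore, so moving all 7 needs at least 4 loaded trips out, with a return between consecutive ones — at least 7 crossings.
The safety rule pushes this higher. Following every safe sequence of crossings, the most of the 7 that can be at the far shore as the ferry arrives there on crossings 7, 9 is 5, 6 respectively — never all 7.
So no plan with fewer than 11 crossings exists, and this one achieves 11:
1. Ferryman goes to the far shore with sample B and sample K.
2. Ferryman goes back to the near shore with sample K.
3. Ferryman goes to the far shore with sample K and sample M.
4. Ferryman goes back to the near shore with sample K.
5. Ferryman goes to the far shore with sample C and sample K.
6. Ferryman goes back to the near shore with sample K.
7. Ferryman goes to the far shore with sample H and sample K.
8. Ferryman goes back to the near shore with sample K.
9. Ferryman goes to the far shore with sample D and sample K.
10. Ferryman goes back to the near shore with sample B.
11. Ferryman goes to the far shore with sample B and sample Q.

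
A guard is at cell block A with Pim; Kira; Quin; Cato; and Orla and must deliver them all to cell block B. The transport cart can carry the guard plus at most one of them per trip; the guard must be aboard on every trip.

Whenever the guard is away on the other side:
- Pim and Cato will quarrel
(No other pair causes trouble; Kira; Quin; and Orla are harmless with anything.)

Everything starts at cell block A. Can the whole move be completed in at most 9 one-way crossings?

Yes — this plan uses 9 crossings (≤ 9):
1. Guard goes to cell block B with Pim.
2. Guard goes back to cell block A alone.
3. Guard goes to cell block B with Kira.
4. Guard goes back to cell block A alone.
5. Guard goes to cell block B with Quin.
6. Guard goes back to cell block A alone.
7. Guard goes to cell block B with Orla.
8. Guard goes back to cell block A alone.
9. Guard goes to cell block B with Cato.

Yes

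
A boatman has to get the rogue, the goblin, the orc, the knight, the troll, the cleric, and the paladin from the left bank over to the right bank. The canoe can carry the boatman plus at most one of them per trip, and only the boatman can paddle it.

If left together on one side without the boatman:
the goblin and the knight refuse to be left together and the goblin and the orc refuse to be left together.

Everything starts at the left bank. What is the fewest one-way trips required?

15

Counting alone: the boatman can take at most 1 across per trip to the right bank, so moving all 7 needs at least 7 loaded trips out, with a return between consecutive ones — at least 13 crossings.
The safety rule pushes this higher. Following every safe sequence of crossings, the most of the 7 that can be at the right bank as the canoe arrives there on crossing 13 is 6 — never all 7.
So no plan with fewer than 15 crossings exists, and this one achieves 15:
1. Boatman goes to the right bank with the goblin.  [the left bank: the cleric, the knight, the orc, the paladin, the rogue, the troll | the right bank: the goblin]
2. Boatman goes back to the left bank alone.  [the left bank: the cleric, the knight, the orc, the paladin, the rogue, the troll | the right bank: the goblin]
3. Boatman goes to the right bank with the rogue.  [the left bank: the cleric, the knight, the orc, the paladin, the troll | the right bank: the goblin, the rogue]
4. Boatman goes back to the left bank alone.  [the left bank: the cleric, the knight, the orc, the paladin, the troll | the right bank: the goblin, the rogue]
5. Boatman goes to the right bank with the orc.  [the left bank: the cleric, the knight, the paladin, the troll | the right bank: the goblin, the orc, the rogue]
6. Boatman goes back to the left bank with the goblin.  [the left bank: the cleric, the goblin, the knight, the paladin, the troll | the right bank: the orc, the rogue]
7. Boatman goes to the right bank with the knight.  [the left bank: the cleric, the goblin, the paladin, the troll | the right bank: the knight, the orc, the rogue]
8. Boatman goes back to the left bank alone.  [the left bank: the cleric, the goblin, the paladin, the troll | the right bank: the knight, the orc, the rogue]
9. Boatman goes to the right bank with the troll.  [the left bank: the cleric, the goblin, the paladin | the right bank: the knight, the orc, the rogue, the troll]
10. Boatman goes back to the left bank alone.  [the left bank: the cleric, the goblin, the paladin | the right bank: the knight, the orc, the rogue, the troll]
11. Boatman goes to the right bank with the cleric.  [the left bank: the goblin, the paladin | the right bank: the cleric, the knight, the orc, the rogue, the troll]
12. Boatman goes back to the left bank alone.  [the left bank: the goblin, the paladin | the right bank: the cleric, the knight, the orc, the rogue, the troll]
13. Boatman goes to the right bank with the paladin.  [the left bank: the goblin | the right bank: the cleric, the knight, the orc, the paladin, the rogue, the troll]
14. Boatman goes back to the left bank alone.  [the left bank: the goblin | the right bank: the cleric, the knight, the orc, the paladin, the rogue, the troll]
15. Boatman goes to the right bank with the goblin.  [the left bank: — | the right bank: the cleric, the goblin, the knight, the orc, the paladin, the rogue, the troll]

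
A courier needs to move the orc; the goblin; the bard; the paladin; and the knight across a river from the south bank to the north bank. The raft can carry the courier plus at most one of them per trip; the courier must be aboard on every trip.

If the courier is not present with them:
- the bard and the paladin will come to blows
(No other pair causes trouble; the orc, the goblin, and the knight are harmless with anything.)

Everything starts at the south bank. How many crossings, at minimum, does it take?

9

Counting alone: the courier can take at most 1 across per trip to the north bank, so moving all 5 needs at least 5 loaded trips out, with a return between consecutive ones — at least 9 crossings.
The plan below uses exactly 9 crossings, so it is optimal:
1. Courier goes to the north bank with the bard.  [the south bank: the goblin, the knight, the orc, the paladin | the north bank: the bard]
2. Courier goes back to the south bank alone.  [the south bank: the goblin, the knight, the orc, the paladin | the north bank: the bard]
3. Courier goes to the north bank with the orc.  [the south bank: the goblin, the knight, the paladin | the north bank: the bard, the orc]
4. Courier goes back to the south bank alone.  [the south bank: the goblin, the knight, the paladin | the north bank: the bard, the orc]
5. Courier goes to the north bank with the goblin.  [the south bank: the knight, the paladin | the north bank: the bard, the goblin, the orc]
6. Courier goes back to the south bank alone.  [the south bank: the knight, the paladin | the north bank: the bard, the goblin, the orc]
7. Courier goes to the north bank with the knight.  [the south bank: the paladin | the north bank: the bard, the goblin, the knight, the orc]
8. Courier goes back to the south bank alone.  [the south bank: the paladin | the north bank: the bard, the goblin, the knight, the orc]
9. Courier goes to the north bank with the paladin.  [the south bank: — | the north bank: the bard, the goblin, the knight, the orc, the paladin]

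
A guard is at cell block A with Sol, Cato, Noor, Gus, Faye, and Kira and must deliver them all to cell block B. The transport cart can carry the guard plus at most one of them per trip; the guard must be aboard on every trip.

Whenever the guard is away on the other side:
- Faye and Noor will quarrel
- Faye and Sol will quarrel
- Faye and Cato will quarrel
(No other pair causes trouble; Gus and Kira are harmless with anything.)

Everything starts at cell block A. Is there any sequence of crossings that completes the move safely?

Following every safe sequence of crossings from the start, the most of the 6 that can be at cell block B as the transport cart arrives there on crossings 1, 3, 5, 7 is 1, 2, 3, 4 respectively; the best ever achieved is 4 of 6.
From crossing 9 on, no configuration arises that was not already reachable earlier: only 36 distinct safe configurations (who is on which side, and where the transport cart is) can ever be reached, none of them has everyone across, and every continuation just revisits them. So no valid plan exists.

No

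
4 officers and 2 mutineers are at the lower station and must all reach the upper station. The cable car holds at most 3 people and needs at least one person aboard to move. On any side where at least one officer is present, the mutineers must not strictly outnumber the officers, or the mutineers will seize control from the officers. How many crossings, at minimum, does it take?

5

Counting alone: each trip to the upper station takes at most 3 across and each return brings at least 1 back, so after t trips out (and t−1 returns) at most 3t − (t−1) of the 6 are across; that first reaches 6 at t = 3, so at least 5 crossings are needed.
The plan below uses exactly 5 crossings, so it is optimal:
1. 2 mutineers → the upper station.  (the lower station: 4O 0M; the upper station: 0O 2M)
2. 1 mutineer ← the lower station.  (the lower station: 4O 1M; the upper station: 0O 1M)
3. 2 officers and 1 mutineer → the upper station.  (the lower station: 2O 0M; the upper station: 2O 2M)
4. 1 mutineer ← the lower station.  (the lower station: 2O 1M; the upper station: 2O 1M)
5. 2 officers and 1 mutineer → the upper station.  (the lower station: 0O 0M; the upper station: 4O 2M)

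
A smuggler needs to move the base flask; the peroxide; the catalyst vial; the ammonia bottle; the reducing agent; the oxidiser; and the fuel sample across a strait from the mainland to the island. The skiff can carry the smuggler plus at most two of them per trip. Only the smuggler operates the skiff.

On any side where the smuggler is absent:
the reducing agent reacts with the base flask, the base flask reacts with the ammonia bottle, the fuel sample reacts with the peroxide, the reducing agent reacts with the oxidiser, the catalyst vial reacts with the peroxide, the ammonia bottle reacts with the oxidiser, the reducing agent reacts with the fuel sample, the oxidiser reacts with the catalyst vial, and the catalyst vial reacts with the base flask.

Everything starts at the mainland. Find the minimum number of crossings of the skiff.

Whatever the first load, the items left behind include a forbidden pair without the smuggler. No opening move is safe, so no plan exists.

impossible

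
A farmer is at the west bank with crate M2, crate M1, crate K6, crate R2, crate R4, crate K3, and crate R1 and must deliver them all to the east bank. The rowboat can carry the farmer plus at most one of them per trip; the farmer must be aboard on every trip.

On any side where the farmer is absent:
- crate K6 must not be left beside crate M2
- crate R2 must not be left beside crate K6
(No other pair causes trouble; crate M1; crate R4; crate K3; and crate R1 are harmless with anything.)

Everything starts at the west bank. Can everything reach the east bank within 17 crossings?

Yes

Yes — this plan uses 15 crossings (≤ 17):
1. Farmer goes to the east bank with crate K6.  [the west bank: crate K3, crate M1, crate M2, crate R1, crate R2, crate R4 | the east bank: crate K6]
2. Farmer goes back to the west bank alone.  [the west bank: crate K3, crate M1, crate M2, crate R1, crate R2, crate R4 | the east bank: crate K6]
3. Farmer goes to the east bank with crate M2.  [the west bank: crate K3, crate M1, crate R1, crate R2, crate R4 | the east bank: crate K6, crate M2]
4. Farmer goes back to the west bank with crate K6.  [the west bank: crate K3, crate K6, crate M1, crate R1, crate R2, crate R4 | the east bank: crate M2]
5. Farmer goes to the east bank with crate R2.  [the west bank: crate K3, crate K6, crate M1, crate R1, crate R4 | the east bank: crate M2, crate R2]
6. Farmer goes back to the west bank alone.  [the west bank: crate K3, crate K6, crate M1, crate R1, crate R4 | the east bank: crate M2, crate R2]
7. Farmer goes to the east bank with crate M1.  [the west bank: crate K3, crate K6, crate R1, crate R4 | the east bank: crate M1, crate M2, crate R2]
8. Farmer goes back to the west bank alone.  [the west bank: crate K3, crate K6, crate R1, crate R4 | the east bank: crate M1, crate M2, crate R2]
9. Farmer goes to the east bank with crate R4.  [the west bank: crate K3, crate K6, crate R1 | the east bank: crate M1, crate M2, crate R2, crate R4]
10. Farmer goes back to the west bank alone.  [the west bank: crate K3, crate K6, crate R1 | the east bank: crate M1, crate M2, crate R2, crate R4]
11. Farmer goes to the east bank with crate K3.  [the west bank: crate K6, crate R1 | the east bank: crate K3, crate M1, crate M2, crate R2, crate R4]
12. Farmer goes back to the west bank alone.  [the west bank: crate K6, crate R1 | the east bank: crate K3, crate M1, crate M2, crate R2, crate R4]
13. Farmer goes to the east bank with crate R1.  [the west bank: crate K6 | the east bank: crate K3, crate M1, crate M2, crate R1, crate R2, crate R4]
14. Farmer goes back to the west bank alone.  [the west bank: crate K6 | the east bank: crate K3, crate M1, crate M2, crate R1, crate R2, crate R4]
15. Farmer goes to the east bank with crate K6.  [the west bank: — | the east bank: crate K3, crate K6, crate M1, crate M2, crate R1, crate R2, crate R4]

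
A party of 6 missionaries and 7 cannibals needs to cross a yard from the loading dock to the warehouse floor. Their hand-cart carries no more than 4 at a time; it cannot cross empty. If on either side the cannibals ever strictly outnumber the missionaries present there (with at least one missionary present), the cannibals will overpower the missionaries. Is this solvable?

No

The cannibals already outnumber the missionaries at the loading dock before anyone moves, so the starting position itself is disallowed.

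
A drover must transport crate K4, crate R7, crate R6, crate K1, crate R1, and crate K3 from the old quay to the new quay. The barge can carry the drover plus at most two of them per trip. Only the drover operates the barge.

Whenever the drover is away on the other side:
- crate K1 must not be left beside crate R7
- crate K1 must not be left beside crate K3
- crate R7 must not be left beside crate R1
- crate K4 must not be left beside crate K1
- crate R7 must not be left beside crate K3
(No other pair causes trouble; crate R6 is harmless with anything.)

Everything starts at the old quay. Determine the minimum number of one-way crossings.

9

Counting alone: the drover can take at most 2 across per trip to the new quay, so moving all 6 needs at least 3 loaded trips out, with a return between consecutive ones — at least 5 crossings.
The safety rule pushes this higher. Following every safe sequence of crossings, the most of the 6 that can be at the new quay as the barge arrives there on crossings 5, 7 is 4, 5 respectively — never all 6.
So no plan with fewer than 9 crossings exists, and this one achieves 9:
1. Drover goes to the new quay with crate K1 and crate R7.  [the old quay: crate K3, crate K4, crate R1, crate R6 | the new quay: crate K1, crate R7]
2. Drover goes back to the old quay with crate R7.  [the old quay: crate K3, crate K4, crate R1, crate R6, crate R7 | the new quay: crate K1]
3. Drover goes to the new quay with crate K4 and crate R7.  [the old quay: crate K3, crate R1, crate R6 | the new quay: crate K1, crate K4, crate R7]
4. Drover goes back to the old quay with crate K1.  [the old quay: crate K1, crate K3, crate R1, crate R6 | the new quay: crate K4, crate R7]
5. Drover goes to the new quay with crate K1 and crate R6.  [the old quay: crate K3, crate R1 | the new quay: crate K1, crate K4, crate R6, crate R7]
6. Drover goes back to the old quay with crate K1.  [the old quay: crate K1, crate K3, crate R1 | the new quay: crate K4, crate R6, crate R7]
7. Drover goes to the new quay with crate K3 and crate R1.  [the old quay: crate K1 | the new quay: crate K3, crate K4, crate R1, crate R6, crate R7]
8. Drover goes back to the old quay with crate R7.  [the old quay: crate K1, crate R7 | the new quay: crate K3, crate K4, crate R1, crate R6]
9. Drover goes to the new quay with crate K1 and crate R7.  [the old quay: — | the new quay: crate K1, crate K3, crate K4, crate R1, crate R6, crate R7]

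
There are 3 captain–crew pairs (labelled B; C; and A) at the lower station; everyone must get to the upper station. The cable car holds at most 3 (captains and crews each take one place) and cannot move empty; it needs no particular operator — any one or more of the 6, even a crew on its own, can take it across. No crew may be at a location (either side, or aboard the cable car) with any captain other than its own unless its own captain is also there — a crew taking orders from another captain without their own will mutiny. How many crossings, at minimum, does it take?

5

Counting alone: each trip to the upper station takes at most 3 across and each return brings at least 1 back, so after t trips out (and t−1 returns) at most 3t − (t−1) of the 6 are across; that first reaches 6 at t = 3, so at least 5 crossings are needed.
The plan below uses exactly 5 crossings, so it is optimal:
1. captain B and crew B cross → the upper station.
2. captain B crosses ← the lower station.
3. captain A, captain B, and captain C cross → the upper station.
4. crew B crosses ← the lower station.
5. crew A, crew B, and crew C cross → the upper station.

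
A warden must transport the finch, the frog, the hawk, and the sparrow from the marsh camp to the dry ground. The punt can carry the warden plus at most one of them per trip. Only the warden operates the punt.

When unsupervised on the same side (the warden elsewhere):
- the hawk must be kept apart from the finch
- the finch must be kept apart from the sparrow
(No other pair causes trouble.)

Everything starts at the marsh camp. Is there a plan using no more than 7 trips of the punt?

No

Counting alone: the warden can take at most 1 across per trip to the dry ground, so moving all 4 needs at least 4 loaded trips out, with a return between consecutive ones — at least 7 crossings.
The safety rule pushes this higher. Following every safe sequence of crossings, the most of the 4 that can be at the dry ground as the punt arrives there on crossing 7 is 3 — never all 4.
So the move cannot be finished within 7 crossings. (The shortest complete plan takes 9:)
1. Warden goes to the dry ground with the finch.  [the marsh camp: the frog, the hawk, the sparrow | the dry ground: the finch]
2. Warden goes back to the marsh camp alone.  [the marsh camp: the frog, the hawk, the sparrow | the dry ground: the finch]
3. Warden goes to the dry ground with the frog.  [the marsh camp: the hawk, the sparrow | the dry ground: the finch, the frog]
4. Warden goes back to the marsh camp alone.  [the marsh camp: the hawk, the sparrow | the dry ground: the finch, the frog]
5. Warden goes to the dry ground with the hawk.  [the marsh camp: the sparrow | the dry ground: the finch, the frog, the hawk]
6. Warden goes back to the marsh camp with the finch.  [the marsh camp: the finch, the sparrow | the dry ground: the frog, the hawk]
7. Warden goes to the dry ground with the sparrow.  [the marsh camp: the finch | the dry ground: the frog, the hawk, the sparrow]
8. Warden goes back to the marsh camp alone.  [the marsh camp: the finch | the dry ground: the frog, the hawk, the sparrow]
9. Warden goes to the dry ground with the finch.  [the marsh camp: — | the dry ground: the finch, the frog, the hawk, the sparrow]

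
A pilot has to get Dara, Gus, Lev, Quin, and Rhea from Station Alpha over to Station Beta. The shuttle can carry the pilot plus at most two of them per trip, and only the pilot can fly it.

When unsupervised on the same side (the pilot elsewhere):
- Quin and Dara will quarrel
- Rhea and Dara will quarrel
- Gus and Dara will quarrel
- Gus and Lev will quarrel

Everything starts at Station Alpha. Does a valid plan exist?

1. Pilot goes to Station Beta with Dara and Gus.
2. Pilot goes back to Station Alpha with Dara.
3. Pilot goes to Station Beta with Quin and Rhea.
4. Pilot goes back to Station Alpha alone.
5. Pilot goes to Station Beta with Dara and Lev.

Yes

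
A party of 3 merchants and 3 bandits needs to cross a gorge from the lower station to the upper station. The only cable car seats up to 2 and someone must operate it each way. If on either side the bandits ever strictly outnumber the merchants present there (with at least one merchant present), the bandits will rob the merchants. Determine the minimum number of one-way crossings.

Counting alone: each trip to the upper station takes at most 2 across and each return brings at least 1 back, so after t trips out (and t−1 returns) at most 2t − (t−1) of the 6 are across; that first reaches 6 at t = 5, so at least 9 crossings are needed.
The safety rule pushes this higher. Following every safe sequence of crossings, the most of the 6 that can be at the upper station as the cable car arrives there on crossing 9 is 5 — never all 6.
So no plan with fewer than 11 crossings exists, and this one achieves 11:
1. 2 bandits → the upper station.  (the lower station: 3M 1B; the upper station: 0M 2B)
2. 1 bandit ← the lower station.  (the lower station: 3M 2B; the upper station: 0M 1B)
3. 2 bandits → the upper station.  (the lower station: 3M 0B; the upper station: 0M 3B)
4. 1 bandit ← the lower station.  (the lower station: 3M 1B; the upper station: 0M 2B)
5. 2 merchants → the upper station.  (the lower station: 1M 1B; the upper station: 2M 2B)
6. 1 merchant and 1 bandit ← the lower station.  (the lower station: 2M 2B; the upper station: 1M 1B)
7. 2 merchants → the upper station.  (the lower station: 0M 2B; the upper station: 3M 1B)
8. 1 bandit ← the lower station.  (the lower station: 0M 3B; the upper station: 3M 0B)
9. 2 bandits → the upper station.  (the lower station: 0M 1B; the upper station: 3M 2B)
10. 1 bandit ← the lower station.  (the lower station: 0M 2B; the upper station: 3M 1B)
11. 2 bandits → the upper station.  (the lower station: 0M 0B; the upper station: 3M 3B)

11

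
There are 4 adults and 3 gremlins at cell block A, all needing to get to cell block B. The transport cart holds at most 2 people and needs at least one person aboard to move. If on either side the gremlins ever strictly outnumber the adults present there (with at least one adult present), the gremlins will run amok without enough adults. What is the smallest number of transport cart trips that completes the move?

11

Counting alone: each trip to cell block B takes at most 2 across and each return brings at least 1 back, so after t trips out (and t−1 returns) at most 2t − (t−1) of the 7 are across; that first reaches 7 at t = 6, so at least 11 crossings are needed.
The plan below uses exactly 11 crossings, so it is optimal:
1. 2 gremlins → cell block B.  (cell block A: 4A 1G; cell block B: 0A 2G)
2. 1 gremlin ← cell block A.  (cell block A: 4A 2G; cell block B: 0A 1G)
3. 2 gremlins → cell block B.  (cell block A: 4A 0G; cell block B: 0A 3G)
4. 1 gremlin ← cell block A.  (cell block A: 4A 1G; cell block B: 0A 2G)
5. 2 adults → cell block B.  (cell block A: 2A 1G; cell block B: 2A 2G)
6. 1 gremlin ← cell block A.  (cell block A: 2A 2G; cell block B: 2A 1G)
7. 1 adult and 1 gremlin → cell block B.  (cell block A: 1A 1G; cell block B: 3A 2G)
8. 1 adult ← cell block A.  (cell block A: 2A 1G; cell block B: 2A 2G)
9. 1 adult and 1 gremlin → cell block B.  (cell block A: 1A 0G; cell block B: 3A 3G)
10. 1 gremlin ← cell block A.  (cell block A: 1A 1G; cell block B: 3A 2G)
11. 1 adult and 1 gremlin → cell block B.  (cell block A: 0A 0G; cell block B: 4A 3G)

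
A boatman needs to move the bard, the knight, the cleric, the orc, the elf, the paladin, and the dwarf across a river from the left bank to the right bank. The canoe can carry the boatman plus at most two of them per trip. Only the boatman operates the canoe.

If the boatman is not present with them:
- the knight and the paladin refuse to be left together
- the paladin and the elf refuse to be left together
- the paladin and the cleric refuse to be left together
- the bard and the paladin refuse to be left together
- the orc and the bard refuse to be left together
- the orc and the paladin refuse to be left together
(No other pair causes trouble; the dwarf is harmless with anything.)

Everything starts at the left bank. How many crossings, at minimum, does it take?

11

Counting alone: the boatman can take at most 2 across per trip to the right bank, so moving all 7 needs at least 4 loaded trips out, with a return between consecutive ones — at least 7 crossings.
The safety rule pushes this higher. Following every safe sequence of crossings, the most of the 7 that can be at the right bank as the canoe arrives there on crossings 7, 9 is 5, 6 respectively — never all 7.
So no plan with fewer than 11 crossings exists, and this one achieves 11:
1. Boatman goes to the right bank with the bard and the paladin.  [the left bank: the cleric, the dwarf, the elf, the knight, the orc | the right bank: the bard, the paladin]
2. Boatman goes back to the left bank with the bard.  [the left bank: the bard, the cleric, the dwarf, the elf, the knight, the orc | the right bank: the paladin]
3. Boatman goes to the right bank with the bard and the knight.  [the left bank: the cleric, the dwarf, the elf, the orc | the right bank: the bard, the knight, the paladin]
4. Boatman goes back to the left bank with the paladin.  [the left bank: the cleric, the dwarf, the elf, the orc, the paladin | the right bank: the bard, the knight]
5. Boatman goes to the right bank with the cleric and the paladin.  [the left bank: the dwarf, the elf, the orc | the right bank: the bard, the cleric, the knight, the paladin]
6. Boatman goes back to the left bank with the paladin.  [the left bank: the dwarf, the elf, the orc, the paladin | the right bank: the bard, the cleric, the knight]
7. Boatman goes to the right bank with the elf and the orc.  [the left bank: the dwarf, the paladin | the right bank: the bard, the cleric, the elf, the knight, the orc]
8. Boatman goes back to the left bank with the bard.  [the left bank: the bard, the dwarf, the paladin | the right bank: the cleric, the elf, the knight, the orc]
9. Boatman goes to the right bank with the bard and the dwarf.  [the left bank: the paladin | the right bank: the bard, the cleric, the dwarf, the elf, the knight, the orc]
10. Boatman goes back to the left bank with the bard.  [the left bank: the bard, the paladin | the right bank: the cleric, the dwarf, the elf, the knight, the orc]
11. Boatman goes to the right bank with the bard and the paladin.  [the left bank: — | the right bank: the bard, the cleric, the dwarf, the elf, the knight, the orc, the paladin]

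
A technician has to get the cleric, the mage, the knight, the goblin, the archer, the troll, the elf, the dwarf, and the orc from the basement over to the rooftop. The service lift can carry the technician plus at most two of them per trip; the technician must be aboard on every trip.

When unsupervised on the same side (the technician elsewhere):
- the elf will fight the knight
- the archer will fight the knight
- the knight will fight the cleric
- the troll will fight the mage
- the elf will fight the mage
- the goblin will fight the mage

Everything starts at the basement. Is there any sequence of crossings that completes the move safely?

Yes

1. Technician goes to the rooftop with the knight and the mage.  [the basement: the archer, the cleric, the dwarf, the elf, the goblin, the orc, the troll | the rooftop: the knight, the mage]
2. Technician goes back to the basement alone.  [the basement: the archer, the cleric, the dwarf, the elf, the goblin, the orc, the troll | the rooftop: the knight, the mage]
3. Technician goes to the rooftop with the cleric.  [the basement: the archer, the dwarf, the elf, the goblin, the orc, the troll | the rooftop: the cleric, the knight, the mage]
4. Technician goes back to the basement with the knight.  [the basement: the archer, the dwarf, the elf, the goblin, the knight, the orc, the troll | the rooftop: the cleric, the mage]
5. Technician goes to the rooftop with the archer and the elf.  [the basement: the dwarf, the goblin, the knight, the orc, the troll | the rooftop: the archer, the cleric, the elf, the mage]
6. Technician goes back to the basement with the mage.  [the basement: the dwarf, the goblin, the knight, the mage, the orc, the troll | the rooftop: the archer, the cleric, the elf]
7. Technician goes to the rooftop with the goblin and the troll.  [the basement: the dwarf, the knight, the mage, the orc | the rooftop: the archer, the cleric, the elf, the goblin, the troll]
8. Technician goes back to the basement alone.  [the basement: the dwarf, the knight, the mage, the orc | the rooftop: the archer, the cleric, the elf, the goblin, the troll]
9. Technician goes to the rooftop with the dwarf and the orc.  [the basement: the knight, the mage | the rooftop: the archer, the cleric, the dwarf, the elf, the goblin, the orc, the troll]
10. Technician goes back to the basement alone.  [the basement: the knight, the mage | the rooftop: the archer, the cleric, the dwarf, the elf, the goblin, the orc, the troll]
11. Technician goes to the rooftop with the knight and the mage.  [the basement: — | the rooftop: the archer, the cleric, the dwarf, the elf, the goblin, the knight, the mage, the orc, the troll]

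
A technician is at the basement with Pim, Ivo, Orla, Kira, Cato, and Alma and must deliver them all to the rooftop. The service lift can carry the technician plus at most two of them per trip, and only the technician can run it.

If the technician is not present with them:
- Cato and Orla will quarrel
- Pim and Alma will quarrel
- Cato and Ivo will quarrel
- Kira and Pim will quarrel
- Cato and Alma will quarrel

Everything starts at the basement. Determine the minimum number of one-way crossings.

7

Counting alone: the technician can take at most 2 across per trip to the rooftop, so moving all 6 needs at least 3 loaded trips out, with a return between consecutive ones — at least 5 crossings.
The safety rule pushes this higher. Following every safe sequence of crossings, the most of the 6 that can be at the rooftop as the service lift arrives there on crossing 5 is 5 — never all 6.
So no plan with fewer than 7 crossings exists, and this one achieves 7:
1. Technician goes to the rooftop with Cato and Pim.  [the basement: Alma, Ivo, Kira, Orla | the rooftop: Cato, Pim]
2. Technician goes back to the basement alone.  [the basement: Alma, Ivo, Kira, Orla | the rooftop: Cato, Pim]
3. Technician goes to the rooftop with Ivo and Orla.  [the basement: Alma, Kira | the rooftop: Cato, Ivo, Orla, Pim]
4. Technician goes back to the basement with Cato.  [the basement: Alma, Cato, Kira | the rooftop: Ivo, Orla, Pim]
5. Technician goes to the rooftop with Alma and Kira.  [the basement: Cato | the rooftop: Alma, Ivo, Kira, Orla, Pim]
6. Technician goes back to the basement with Pim.  [the basement: Cato, Pim | the rooftop: Alma, Ivo, Kira, Orla]
7. Technician goes to the rooftop with Cato and Pim.  [the basement: — | the rooftop: Alma, Cato, Ivo, Kira, Orla, Pim]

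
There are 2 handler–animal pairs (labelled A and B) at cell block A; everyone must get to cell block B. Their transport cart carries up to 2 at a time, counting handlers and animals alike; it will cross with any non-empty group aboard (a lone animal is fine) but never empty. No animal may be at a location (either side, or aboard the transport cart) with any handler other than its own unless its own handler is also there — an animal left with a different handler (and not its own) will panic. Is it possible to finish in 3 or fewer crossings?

No

Counting alone: each trip to cell block B takes at most 2 across and each return brings at least 1 back, so after t trips out (and t−1 returns) at most 2t − (t−1) of the 4 are across; that first reaches 4 at t = 3, so at least 5 crossings are needed.
Since 3 < 5, 3 crossings cannot be enough. (The shortest complete plan in fact takes 5:)
1. animal A and handler A cross → cell block B.
2. handler A crosses ← cell block A.
3. handler A and handler B cross → cell block B.
4. handler B crosses ← cell block A.
5. animal B and handler B cross → cell block B.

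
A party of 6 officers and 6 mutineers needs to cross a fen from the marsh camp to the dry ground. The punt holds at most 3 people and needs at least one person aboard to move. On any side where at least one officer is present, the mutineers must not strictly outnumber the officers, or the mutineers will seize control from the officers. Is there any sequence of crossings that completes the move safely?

No

Following every safe sequence of crossings from the start, the most of the 12 that can be at the dry ground as the punt arrives there on crossings 1, 3, 5 is 3, 5, 6 respectively; the best ever achieved is 6 of 12.
From crossing 7 on, no configuration arises that was not already reachable earlier: only 17 distinct safe configurations (who is on which side, and where the punt is) can ever be reached, none of them has everyone across, and every continuation just revisits them. They are: 0 officers + 0 mutineers across (punt back at the start); 0 officers + 1 mutineer across (punt there); 0 officers + 1 mutineer across (punt back at the start); 0 officers + 2 mutineers across (punt there); 0 officers + 2 mutineers across (punt back at the start); 0 officers + 3 mutineers across (punt there); 0 officers + 3 mutineers across (punt back at the start); 0 officers + 4 mutineers across (punt there); 0 officers + 4 mutineers across (punt back at the start); 0 officers + 5 mutineers across (punt there); 0 officers + 5 mutineers across (punt back at the start); 0 officers + 6 mutineers across (punt there); 1 officer + 1 mutineer across (punt there); 1 officer + 1 mutineer across (punt back at the start); 2 officers + 2 mutineers across (punt there); 2 officers + 2 mutineers across (punt back at the start); 3 officers + 3 mutineers across (punt there). So no valid plan exists.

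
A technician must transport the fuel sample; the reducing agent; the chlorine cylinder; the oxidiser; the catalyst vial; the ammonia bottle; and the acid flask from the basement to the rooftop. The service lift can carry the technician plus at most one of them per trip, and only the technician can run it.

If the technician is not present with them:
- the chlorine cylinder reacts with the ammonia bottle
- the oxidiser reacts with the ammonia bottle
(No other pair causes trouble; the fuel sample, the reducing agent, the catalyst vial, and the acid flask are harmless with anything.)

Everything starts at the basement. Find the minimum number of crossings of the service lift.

Counting alone: the technician can take at most 1 across per trip to the rooftop, so moving all 7 needs at least 7 loaded trips out, with a return between consecutive ones — at least 13 crossings.
The safety rule pushes this higher. Following every safe sequence of crossings, the most of the 7 that can be at the rooftop as the service lift arrives there on crossing 13 is 6 — never all 7.
So no plan with fewer than 15 crossings exists, and this one achieves 15:
1. Technician goes to the rooftop with the ammonia bottle.  [the basement: the acid flask, the catalyst vial, the chlorine cylinder, the fuel sample, the oxidiser, the reducing agent | the rooftop: the ammonia bottle]
2. Technician goes back to the basement alone.  [the basement: the acid flask, the catalyst vial, the chlorine cylinder, the fuel sample, the oxidiser, the reducing agent | the rooftop: the ammonia bottle]
3. Technician goes to the rooftop with the fuel sample.  [the basement: the acid flask, the catalyst vial, the chlorine cylinder, the oxidiser, the reducing agent | the rooftop: the ammonia bottle, the fuel sample]
4. Technician goes back to the basement alone.  [the basement: the acid flask, the catalyst vial, the chlorine cylinder, the oxidiser, the reducing agent | the rooftop: the ammonia bottle, the fuel sample]
5. Technician goes to the rooftop with the reducing agent.  [the basement: the acid flask, the catalyst vial, the chlorine cylinder, the oxidiser | the rooftop: the ammonia bottle, the fuel sample, the reducing agent]
6. Technician goes back to the basement alone.  [the basement: the acid flask, the catalyst vial, the chlorine cylinder, the oxidiser | the rooftop: the ammonia bottle, the fuel sample, the reducing agent]
7. Technician goes to the rooftop with the chlorine cylinder.  [the basement: the acid flask, the catalyst vial, the oxidiser | the rooftop: the ammonia bottle, the chlorine cylinder, the fuel sample, the reducing agent]
8. Technician goes back to the basement with the ammonia bottle.  [the basement: the acid flask, the ammonia bottle, the catalyst vial, the oxidiser | the rooftop: the chlorine cylinder, the fuel sample, the reducing agent]
9. Technician goes to the rooftop with the oxidiser.  [the basement: the acid flask, the ammonia bottle, the catalyst vial | the rooftop: the chlorine cylinder, the fuel sample, the oxidiser, the reducing agent]
10. Technician goes back to the basement alone.  [the basement: the acid flask, the ammonia bottle, the catalyst vial | the rooftop: the chlorine cylinder, the fuel sample, the oxidiser, the reducing agent]
11. Technician goes to the rooftop with the catalyst vial.  [the basement: the acid flask, the ammonia bottle | the rooftop: the catalyst vial, the chlorine cylinder, the fuel sample, the oxidiser, the reducing agent]
12. Technician goes back to the basement alone.  [the basement: the acid flask, the ammonia bottle | the rooftop: the catalyst vial, the chlorine cylinder, the fuel sample, the oxidiser, the reducing agent]
13. Technician goes to the rooftop with the acid flask.  [the basement: the ammonia bottle | the rooftop: the acid flask, the catalyst vial, the chlorine cylinder, the fuel sample, the oxidiser, the reducing agent]
14. Technician goes back to the basement alone.  [the basement: the ammonia bottle | the rooftop: the acid flask, the catalyst vial, the chlorine cylinder, the fuel sample, the oxidiser, the reducing agent]
15. Technician goes to the rooftop with the ammonia bottle.  [the basement: — | the rooftop: the acid flask, the ammonia bottle, the catalyst vial, the chlorine cylinder, the fuel sample, the oxidiser, the reducing agent]

15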